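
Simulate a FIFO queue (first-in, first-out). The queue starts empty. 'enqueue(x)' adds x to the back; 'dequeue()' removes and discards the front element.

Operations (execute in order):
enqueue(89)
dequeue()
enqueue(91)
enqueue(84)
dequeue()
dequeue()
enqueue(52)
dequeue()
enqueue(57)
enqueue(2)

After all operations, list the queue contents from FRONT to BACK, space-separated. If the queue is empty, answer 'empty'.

Answer: 57 2

Derivation:
enqueue(89): [89]
dequeue(): []
enqueue(91): [91]
enqueue(84): [91, 84]
dequeue(): [84]
dequeue(): []
enqueue(52): [52]
dequeue(): []
enqueue(57): [57]
enqueue(2): [57, 2]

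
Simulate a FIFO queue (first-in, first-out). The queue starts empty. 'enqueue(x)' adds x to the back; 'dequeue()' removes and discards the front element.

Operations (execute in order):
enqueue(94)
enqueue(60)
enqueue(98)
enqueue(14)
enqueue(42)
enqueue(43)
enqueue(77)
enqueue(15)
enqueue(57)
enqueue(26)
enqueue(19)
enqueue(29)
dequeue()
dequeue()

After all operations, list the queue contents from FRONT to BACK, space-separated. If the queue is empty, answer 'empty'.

Answer: 98 14 42 43 77 15 57 26 19 29

Derivation:
enqueue(94): [94]
enqueue(60): [94, 60]
enqueue(98): [94, 60, 98]
enqueue(14): [94, 60, 98, 14]
enqueue(42): [94, 60, 98, 14, 42]
enqueue(43): [94, 60, 98, 14, 42, 43]
enqueue(77): [94, 60, 98, 14, 42, 43, 77]
enqueue(15): [94, 60, 98, 14, 42, 43, 77, 15]
enqueue(57): [94, 60, 98, 14, 42, 43, 77, 15, 57]
enqueue(26): [94, 60, 98, 14, 42, 43, 77, 15, 57, 26]
enqueue(19): [94, 60, 98, 14, 42, 43, 77, 15, 57, 26, 19]
enqueue(29): [94, 60, 98, 14, 42, 43, 77, 15, 57, 26, 19, 29]
dequeue(): [60, 98, 14, 42, 43, 77, 15, 57, 26, 19, 29]
dequeue(): [98, 14, 42, 43, 77, 15, 57, 26, 19, 29]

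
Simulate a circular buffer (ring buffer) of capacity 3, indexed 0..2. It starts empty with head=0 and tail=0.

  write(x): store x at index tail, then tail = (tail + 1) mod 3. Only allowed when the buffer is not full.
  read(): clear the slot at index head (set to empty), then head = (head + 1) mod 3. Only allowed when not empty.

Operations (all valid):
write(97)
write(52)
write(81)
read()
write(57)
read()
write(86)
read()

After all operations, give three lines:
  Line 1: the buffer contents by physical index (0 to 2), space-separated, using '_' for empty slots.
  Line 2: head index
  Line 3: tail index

write(97): buf=[97 _ _], head=0, tail=1, size=1
write(52): buf=[97 52 _], head=0, tail=2, size=2
write(81): buf=[97 52 81], head=0, tail=0, size=3
read(): buf=[_ 52 81], head=1, tail=0, size=2
write(57): buf=[57 52 81], head=1, tail=1, size=3
read(): buf=[57 _ 81], head=2, tail=1, size=2
write(86): buf=[57 86 81], head=2, tail=2, size=3
read(): buf=[57 86 _], head=0, tail=2, size=2

Answer: 57 86 _
0
2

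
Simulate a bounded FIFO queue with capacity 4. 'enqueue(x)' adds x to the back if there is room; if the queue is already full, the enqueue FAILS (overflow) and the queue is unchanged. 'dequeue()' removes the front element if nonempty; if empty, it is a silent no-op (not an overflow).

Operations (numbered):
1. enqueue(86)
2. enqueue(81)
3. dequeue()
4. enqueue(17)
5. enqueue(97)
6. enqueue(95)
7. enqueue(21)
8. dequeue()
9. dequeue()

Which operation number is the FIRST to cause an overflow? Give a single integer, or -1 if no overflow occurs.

Answer: 7

Derivation:
1. enqueue(86): size=1
2. enqueue(81): size=2
3. dequeue(): size=1
4. enqueue(17): size=2
5. enqueue(97): size=3
6. enqueue(95): size=4
7. enqueue(21): size=4=cap → OVERFLOW (fail)
8. dequeue(): size=3
9. dequeue(): size=2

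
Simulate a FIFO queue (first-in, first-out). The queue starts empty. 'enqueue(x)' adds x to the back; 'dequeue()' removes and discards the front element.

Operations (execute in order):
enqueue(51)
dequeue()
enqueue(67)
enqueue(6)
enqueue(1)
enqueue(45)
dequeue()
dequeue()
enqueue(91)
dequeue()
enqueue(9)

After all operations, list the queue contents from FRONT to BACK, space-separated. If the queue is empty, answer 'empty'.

Answer: 45 91 9

Derivation:
enqueue(51): [51]
dequeue(): []
enqueue(67): [67]
enqueue(6): [67, 6]
enqueue(1): [67, 6, 1]
enqueue(45): [67, 6, 1, 45]
dequeue(): [6, 1, 45]
dequeue(): [1, 45]
enqueue(91): [1, 45, 91]
dequeue(): [45, 91]
enqueue(9): [45, 91, 9]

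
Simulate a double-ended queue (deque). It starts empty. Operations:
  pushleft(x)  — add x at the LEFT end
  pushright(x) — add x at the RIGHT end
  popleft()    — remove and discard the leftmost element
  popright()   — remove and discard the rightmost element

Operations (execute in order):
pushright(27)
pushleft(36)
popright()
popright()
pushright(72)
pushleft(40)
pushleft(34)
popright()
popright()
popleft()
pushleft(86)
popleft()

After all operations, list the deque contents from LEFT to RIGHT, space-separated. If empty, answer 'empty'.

Answer: empty

Derivation:
pushright(27): [27]
pushleft(36): [36, 27]
popright(): [36]
popright(): []
pushright(72): [72]
pushleft(40): [40, 72]
pushleft(34): [34, 40, 72]
popright(): [34, 40]
popright(): [34]
popleft(): []
pushleft(86): [86]
popleft(): []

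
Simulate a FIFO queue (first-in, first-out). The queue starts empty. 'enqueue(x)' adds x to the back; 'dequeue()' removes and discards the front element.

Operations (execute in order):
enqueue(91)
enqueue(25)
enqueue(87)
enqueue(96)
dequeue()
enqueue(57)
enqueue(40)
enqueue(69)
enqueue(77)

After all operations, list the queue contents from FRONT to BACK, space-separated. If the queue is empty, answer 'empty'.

Answer: 25 87 96 57 40 69 77

Derivation:
enqueue(91): [91]
enqueue(25): [91, 25]
enqueue(87): [91, 25, 87]
enqueue(96): [91, 25, 87, 96]
dequeue(): [25, 87, 96]
enqueue(57): [25, 87, 96, 57]
enqueue(40): [25, 87, 96, 57, 40]
enqueue(69): [25, 87, 96, 57, 40, 69]
enqueue(77): [25, 87, 96, 57, 40, 69, 77]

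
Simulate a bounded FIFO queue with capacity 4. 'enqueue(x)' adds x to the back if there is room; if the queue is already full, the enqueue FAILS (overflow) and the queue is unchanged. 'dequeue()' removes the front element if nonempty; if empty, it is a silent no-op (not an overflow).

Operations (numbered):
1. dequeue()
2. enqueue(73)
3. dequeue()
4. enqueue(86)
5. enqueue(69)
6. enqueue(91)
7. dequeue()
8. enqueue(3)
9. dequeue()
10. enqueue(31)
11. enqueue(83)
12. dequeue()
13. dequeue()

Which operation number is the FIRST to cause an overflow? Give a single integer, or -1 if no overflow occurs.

1. dequeue(): empty, no-op, size=0
2. enqueue(73): size=1
3. dequeue(): size=0
4. enqueue(86): size=1
5. enqueue(69): size=2
6. enqueue(91): size=3
7. dequeue(): size=2
8. enqueue(3): size=3
9. dequeue(): size=2
10. enqueue(31): size=3
11. enqueue(83): size=4
12. dequeue(): size=3
13. dequeue(): size=2

Answer: -1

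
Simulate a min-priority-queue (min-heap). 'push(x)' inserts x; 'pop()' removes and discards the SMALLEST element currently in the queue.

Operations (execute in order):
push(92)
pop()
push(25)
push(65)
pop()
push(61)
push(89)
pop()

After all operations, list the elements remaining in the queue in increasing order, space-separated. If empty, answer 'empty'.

Answer: 65 89

Derivation:
push(92): heap contents = [92]
pop() → 92: heap contents = []
push(25): heap contents = [25]
push(65): heap contents = [25, 65]
pop() → 25: heap contents = [65]
push(61): heap contents = [61, 65]
push(89): heap contents = [61, 65, 89]
pop() → 61: heap contents = [65, 89]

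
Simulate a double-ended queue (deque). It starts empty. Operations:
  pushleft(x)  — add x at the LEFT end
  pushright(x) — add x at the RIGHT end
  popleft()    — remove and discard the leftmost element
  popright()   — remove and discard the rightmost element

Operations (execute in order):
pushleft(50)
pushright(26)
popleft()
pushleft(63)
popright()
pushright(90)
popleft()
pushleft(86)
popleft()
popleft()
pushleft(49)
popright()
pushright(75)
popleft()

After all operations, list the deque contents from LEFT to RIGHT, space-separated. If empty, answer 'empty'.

pushleft(50): [50]
pushright(26): [50, 26]
popleft(): [26]
pushleft(63): [63, 26]
popright(): [63]
pushright(90): [63, 90]
popleft(): [90]
pushleft(86): [86, 90]
popleft(): [90]
popleft(): []
pushleft(49): [49]
popright(): []
pushright(75): [75]
popleft(): []

Answer: empty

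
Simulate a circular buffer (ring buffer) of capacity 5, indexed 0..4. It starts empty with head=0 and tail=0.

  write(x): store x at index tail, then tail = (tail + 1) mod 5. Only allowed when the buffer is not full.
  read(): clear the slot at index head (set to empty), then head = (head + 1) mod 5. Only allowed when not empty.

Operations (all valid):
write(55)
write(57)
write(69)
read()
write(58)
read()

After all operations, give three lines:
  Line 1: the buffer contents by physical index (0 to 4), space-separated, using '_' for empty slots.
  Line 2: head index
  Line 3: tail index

write(55): buf=[55 _ _ _ _], head=0, tail=1, size=1
write(57): buf=[55 57 _ _ _], head=0, tail=2, size=2
write(69): buf=[55 57 69 _ _], head=0, tail=3, size=3
read(): buf=[_ 57 69 _ _], head=1, tail=3, size=2
write(58): buf=[_ 57 69 58 _], head=1, tail=4, size=3
read(): buf=[_ _ 69 58 _], head=2, tail=4, size=2

Answer: _ _ 69 58 _
2
4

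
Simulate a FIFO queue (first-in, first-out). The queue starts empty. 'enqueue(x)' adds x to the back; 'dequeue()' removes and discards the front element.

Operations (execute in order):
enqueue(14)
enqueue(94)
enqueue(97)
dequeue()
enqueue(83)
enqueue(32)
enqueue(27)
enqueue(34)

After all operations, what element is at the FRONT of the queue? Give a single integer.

Answer: 94

Derivation:
enqueue(14): queue = [14]
enqueue(94): queue = [14, 94]
enqueue(97): queue = [14, 94, 97]
dequeue(): queue = [94, 97]
enqueue(83): queue = [94, 97, 83]
enqueue(32): queue = [94, 97, 83, 32]
enqueue(27): queue = [94, 97, 83, 32, 27]
enqueue(34): queue = [94, 97, 83, 32, 27, 34]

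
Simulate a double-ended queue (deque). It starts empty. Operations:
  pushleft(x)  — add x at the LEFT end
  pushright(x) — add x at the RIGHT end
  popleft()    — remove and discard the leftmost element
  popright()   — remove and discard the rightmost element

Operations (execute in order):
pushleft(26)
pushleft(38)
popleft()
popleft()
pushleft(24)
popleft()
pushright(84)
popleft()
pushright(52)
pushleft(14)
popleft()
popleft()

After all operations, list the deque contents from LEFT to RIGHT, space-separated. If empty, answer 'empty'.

pushleft(26): [26]
pushleft(38): [38, 26]
popleft(): [26]
popleft(): []
pushleft(24): [24]
popleft(): []
pushright(84): [84]
popleft(): []
pushright(52): [52]
pushleft(14): [14, 52]
popleft(): [52]
popleft(): []

Answer: empty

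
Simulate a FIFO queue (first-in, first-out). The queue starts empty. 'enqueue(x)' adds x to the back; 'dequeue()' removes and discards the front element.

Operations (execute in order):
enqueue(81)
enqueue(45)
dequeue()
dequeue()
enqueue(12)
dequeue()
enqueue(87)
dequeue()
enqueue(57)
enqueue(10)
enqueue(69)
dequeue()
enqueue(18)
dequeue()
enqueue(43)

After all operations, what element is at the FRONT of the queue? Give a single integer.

enqueue(81): queue = [81]
enqueue(45): queue = [81, 45]
dequeue(): queue = [45]
dequeue(): queue = []
enqueue(12): queue = [12]
dequeue(): queue = []
enqueue(87): queue = [87]
dequeue(): queue = []
enqueue(57): queue = [57]
enqueue(10): queue = [57, 10]
enqueue(69): queue = [57, 10, 69]
dequeue(): queue = [10, 69]
enqueue(18): queue = [10, 69, 18]
dequeue(): queue = [69, 18]
enqueue(43): queue = [69, 18, 43]

Answer: 69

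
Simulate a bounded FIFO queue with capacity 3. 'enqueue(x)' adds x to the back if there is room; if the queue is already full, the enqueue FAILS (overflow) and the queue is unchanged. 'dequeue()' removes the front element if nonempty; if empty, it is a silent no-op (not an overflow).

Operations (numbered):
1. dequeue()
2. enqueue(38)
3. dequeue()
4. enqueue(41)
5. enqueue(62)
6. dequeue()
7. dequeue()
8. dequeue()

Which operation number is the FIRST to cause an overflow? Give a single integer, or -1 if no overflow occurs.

1. dequeue(): empty, no-op, size=0
2. enqueue(38): size=1
3. dequeue(): size=0
4. enqueue(41): size=1
5. enqueue(62): size=2
6. dequeue(): size=1
7. dequeue(): size=0
8. dequeue(): empty, no-op, size=0

Answer: -1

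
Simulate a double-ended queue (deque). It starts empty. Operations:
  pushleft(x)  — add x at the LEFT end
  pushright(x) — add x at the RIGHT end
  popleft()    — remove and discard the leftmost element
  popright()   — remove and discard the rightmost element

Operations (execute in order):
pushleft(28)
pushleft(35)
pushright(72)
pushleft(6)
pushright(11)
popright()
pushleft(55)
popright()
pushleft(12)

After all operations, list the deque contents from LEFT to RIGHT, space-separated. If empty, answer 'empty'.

Answer: 12 55 6 35 28

Derivation:
pushleft(28): [28]
pushleft(35): [35, 28]
pushright(72): [35, 28, 72]
pushleft(6): [6, 35, 28, 72]
pushright(11): [6, 35, 28, 72, 11]
popright(): [6, 35, 28, 72]
pushleft(55): [55, 6, 35, 28, 72]
popright(): [55, 6, 35, 28]
pushleft(12): [12, 55, 6, 35, 28]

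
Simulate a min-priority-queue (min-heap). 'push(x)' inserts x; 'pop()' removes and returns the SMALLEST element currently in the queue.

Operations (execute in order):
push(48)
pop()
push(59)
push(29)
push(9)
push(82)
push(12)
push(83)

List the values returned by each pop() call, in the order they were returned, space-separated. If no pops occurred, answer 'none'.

push(48): heap contents = [48]
pop() → 48: heap contents = []
push(59): heap contents = [59]
push(29): heap contents = [29, 59]
push(9): heap contents = [9, 29, 59]
push(82): heap contents = [9, 29, 59, 82]
push(12): heap contents = [9, 12, 29, 59, 82]
push(83): heap contents = [9, 12, 29, 59, 82, 83]

Answer: 48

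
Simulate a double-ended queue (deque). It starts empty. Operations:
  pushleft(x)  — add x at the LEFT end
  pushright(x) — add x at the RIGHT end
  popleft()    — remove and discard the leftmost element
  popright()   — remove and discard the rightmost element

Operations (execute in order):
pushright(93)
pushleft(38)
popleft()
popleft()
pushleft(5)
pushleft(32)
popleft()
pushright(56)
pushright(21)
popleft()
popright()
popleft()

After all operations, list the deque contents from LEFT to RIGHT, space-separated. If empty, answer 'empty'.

pushright(93): [93]
pushleft(38): [38, 93]
popleft(): [93]
popleft(): []
pushleft(5): [5]
pushleft(32): [32, 5]
popleft(): [5]
pushright(56): [5, 56]
pushright(21): [5, 56, 21]
popleft(): [56, 21]
popright(): [56]
popleft(): []

Answer: empty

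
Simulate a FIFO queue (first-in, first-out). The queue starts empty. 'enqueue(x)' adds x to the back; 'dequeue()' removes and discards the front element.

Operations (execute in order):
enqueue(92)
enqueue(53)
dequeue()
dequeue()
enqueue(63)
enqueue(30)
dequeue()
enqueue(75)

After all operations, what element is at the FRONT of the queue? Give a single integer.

enqueue(92): queue = [92]
enqueue(53): queue = [92, 53]
dequeue(): queue = [53]
dequeue(): queue = []
enqueue(63): queue = [63]
enqueue(30): queue = [63, 30]
dequeue(): queue = [30]
enqueue(75): queue = [30, 75]

Answer: 30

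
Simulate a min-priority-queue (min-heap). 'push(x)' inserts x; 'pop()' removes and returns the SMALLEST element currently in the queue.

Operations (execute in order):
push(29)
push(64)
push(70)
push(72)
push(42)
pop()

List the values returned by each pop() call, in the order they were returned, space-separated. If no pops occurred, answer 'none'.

push(29): heap contents = [29]
push(64): heap contents = [29, 64]
push(70): heap contents = [29, 64, 70]
push(72): heap contents = [29, 64, 70, 72]
push(42): heap contents = [29, 42, 64, 70, 72]
pop() → 29: heap contents = [42, 64, 70, 72]

Answer: 29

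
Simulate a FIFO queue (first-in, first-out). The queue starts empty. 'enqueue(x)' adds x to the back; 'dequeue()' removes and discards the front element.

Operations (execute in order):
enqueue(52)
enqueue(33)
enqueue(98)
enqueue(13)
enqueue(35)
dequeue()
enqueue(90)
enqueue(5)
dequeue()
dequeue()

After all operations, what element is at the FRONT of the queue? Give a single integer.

enqueue(52): queue = [52]
enqueue(33): queue = [52, 33]
enqueue(98): queue = [52, 33, 98]
enqueue(13): queue = [52, 33, 98, 13]
enqueue(35): queue = [52, 33, 98, 13, 35]
dequeue(): queue = [33, 98, 13, 35]
enqueue(90): queue = [33, 98, 13, 35, 90]
enqueue(5): queue = [33, 98, 13, 35, 90, 5]
dequeue(): queue = [98, 13, 35, 90, 5]
dequeue(): queue = [13, 35, 90, 5]

Answer: 13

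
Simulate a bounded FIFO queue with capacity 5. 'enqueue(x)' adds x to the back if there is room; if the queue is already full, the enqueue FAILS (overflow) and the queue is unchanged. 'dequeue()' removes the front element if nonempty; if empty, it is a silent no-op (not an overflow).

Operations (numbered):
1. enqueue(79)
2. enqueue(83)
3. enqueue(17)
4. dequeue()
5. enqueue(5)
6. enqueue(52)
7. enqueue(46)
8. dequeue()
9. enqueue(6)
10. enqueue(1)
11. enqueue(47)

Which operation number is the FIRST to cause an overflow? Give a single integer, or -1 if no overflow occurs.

Answer: 10

Derivation:
1. enqueue(79): size=1
2. enqueue(83): size=2
3. enqueue(17): size=3
4. dequeue(): size=2
5. enqueue(5): size=3
6. enqueue(52): size=4
7. enqueue(46): size=5
8. dequeue(): size=4
9. enqueue(6): size=5
10. enqueue(1): size=5=cap → OVERFLOW (fail)
11. enqueue(47): size=5=cap → OVERFLOW (fail)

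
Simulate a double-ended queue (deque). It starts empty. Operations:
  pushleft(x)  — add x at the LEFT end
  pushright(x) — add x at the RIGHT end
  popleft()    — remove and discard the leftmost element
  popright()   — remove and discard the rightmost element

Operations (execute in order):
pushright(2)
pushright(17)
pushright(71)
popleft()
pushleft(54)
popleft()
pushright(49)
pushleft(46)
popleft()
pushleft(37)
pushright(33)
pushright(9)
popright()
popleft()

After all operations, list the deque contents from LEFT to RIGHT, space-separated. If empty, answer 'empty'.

pushright(2): [2]
pushright(17): [2, 17]
pushright(71): [2, 17, 71]
popleft(): [17, 71]
pushleft(54): [54, 17, 71]
popleft(): [17, 71]
pushright(49): [17, 71, 49]
pushleft(46): [46, 17, 71, 49]
popleft(): [17, 71, 49]
pushleft(37): [37, 17, 71, 49]
pushright(33): [37, 17, 71, 49, 33]
pushright(9): [37, 17, 71, 49, 33, 9]
popright(): [37, 17, 71, 49, 33]
popleft(): [17, 71, 49, 33]

Answer: 17 71 49 33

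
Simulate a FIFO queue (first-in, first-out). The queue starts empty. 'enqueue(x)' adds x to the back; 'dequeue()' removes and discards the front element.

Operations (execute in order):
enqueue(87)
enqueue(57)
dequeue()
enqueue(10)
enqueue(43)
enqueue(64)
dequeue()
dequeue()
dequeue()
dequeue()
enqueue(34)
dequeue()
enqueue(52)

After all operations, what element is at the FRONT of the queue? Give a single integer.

enqueue(87): queue = [87]
enqueue(57): queue = [87, 57]
dequeue(): queue = [57]
enqueue(10): queue = [57, 10]
enqueue(43): queue = [57, 10, 43]
enqueue(64): queue = [57, 10, 43, 64]
dequeue(): queue = [10, 43, 64]
dequeue(): queue = [43, 64]
dequeue(): queue = [64]
dequeue(): queue = []
enqueue(34): queue = [34]
dequeue(): queue = []
enqueue(52): queue = [52]

Answer: 52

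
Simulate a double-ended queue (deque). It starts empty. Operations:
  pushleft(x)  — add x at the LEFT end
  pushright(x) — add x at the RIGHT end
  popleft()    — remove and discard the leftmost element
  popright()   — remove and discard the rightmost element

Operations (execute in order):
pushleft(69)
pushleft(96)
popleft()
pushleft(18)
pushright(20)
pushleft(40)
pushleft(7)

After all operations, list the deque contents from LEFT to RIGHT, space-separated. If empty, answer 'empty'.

Answer: 7 40 18 69 20

Derivation:
pushleft(69): [69]
pushleft(96): [96, 69]
popleft(): [69]
pushleft(18): [18, 69]
pushright(20): [18, 69, 20]
pushleft(40): [40, 18, 69, 20]
pushleft(7): [7, 40, 18, 69, 20]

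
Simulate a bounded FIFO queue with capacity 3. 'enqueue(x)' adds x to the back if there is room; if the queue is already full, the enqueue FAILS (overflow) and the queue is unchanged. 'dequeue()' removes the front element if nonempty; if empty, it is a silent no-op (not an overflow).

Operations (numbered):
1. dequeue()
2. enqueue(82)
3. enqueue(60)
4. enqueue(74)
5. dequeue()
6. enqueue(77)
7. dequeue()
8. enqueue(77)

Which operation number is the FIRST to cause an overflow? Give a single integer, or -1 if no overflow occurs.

Answer: -1

Derivation:
1. dequeue(): empty, no-op, size=0
2. enqueue(82): size=1
3. enqueue(60): size=2
4. enqueue(74): size=3
5. dequeue(): size=2
6. enqueue(77): size=3
7. dequeue(): size=2
8. enqueue(77): size=3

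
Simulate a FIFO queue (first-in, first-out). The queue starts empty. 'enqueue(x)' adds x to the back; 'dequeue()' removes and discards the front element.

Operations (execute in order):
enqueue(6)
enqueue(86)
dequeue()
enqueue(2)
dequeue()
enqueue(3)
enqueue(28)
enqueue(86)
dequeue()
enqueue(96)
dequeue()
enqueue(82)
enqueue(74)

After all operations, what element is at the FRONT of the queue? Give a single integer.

enqueue(6): queue = [6]
enqueue(86): queue = [6, 86]
dequeue(): queue = [86]
enqueue(2): queue = [86, 2]
dequeue(): queue = [2]
enqueue(3): queue = [2, 3]
enqueue(28): queue = [2, 3, 28]
enqueue(86): queue = [2, 3, 28, 86]
dequeue(): queue = [3, 28, 86]
enqueue(96): queue = [3, 28, 86, 96]
dequeue(): queue = [28, 86, 96]
enqueue(82): queue = [28, 86, 96, 82]
enqueue(74): queue = [28, 86, 96, 82, 74]

Answer: 28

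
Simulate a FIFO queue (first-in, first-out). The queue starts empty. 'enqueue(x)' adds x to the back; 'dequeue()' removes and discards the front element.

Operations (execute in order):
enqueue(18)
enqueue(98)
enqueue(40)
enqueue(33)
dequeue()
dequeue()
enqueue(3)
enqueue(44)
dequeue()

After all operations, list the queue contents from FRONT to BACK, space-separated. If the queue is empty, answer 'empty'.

Answer: 33 3 44

Derivation:
enqueue(18): [18]
enqueue(98): [18, 98]
enqueue(40): [18, 98, 40]
enqueue(33): [18, 98, 40, 33]
dequeue(): [98, 40, 33]
dequeue(): [40, 33]
enqueue(3): [40, 33, 3]
enqueue(44): [40, 33, 3, 44]
dequeue(): [33, 3, 44]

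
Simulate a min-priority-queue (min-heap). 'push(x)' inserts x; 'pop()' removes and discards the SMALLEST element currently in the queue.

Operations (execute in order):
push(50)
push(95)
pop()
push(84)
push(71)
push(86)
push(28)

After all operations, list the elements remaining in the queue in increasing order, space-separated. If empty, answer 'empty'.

Answer: 28 71 84 86 95

Derivation:
push(50): heap contents = [50]
push(95): heap contents = [50, 95]
pop() → 50: heap contents = [95]
push(84): heap contents = [84, 95]
push(71): heap contents = [71, 84, 95]
push(86): heap contents = [71, 84, 86, 95]
push(28): heap contents = [28, 71, 84, 86, 95]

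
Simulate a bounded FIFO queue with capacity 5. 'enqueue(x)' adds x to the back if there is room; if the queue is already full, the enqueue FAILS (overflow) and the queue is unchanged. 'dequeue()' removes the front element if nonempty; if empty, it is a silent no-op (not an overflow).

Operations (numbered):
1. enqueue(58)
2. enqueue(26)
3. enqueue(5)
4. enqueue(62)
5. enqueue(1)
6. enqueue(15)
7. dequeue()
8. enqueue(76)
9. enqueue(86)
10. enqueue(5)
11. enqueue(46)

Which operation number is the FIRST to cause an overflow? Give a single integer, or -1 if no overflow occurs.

Answer: 6

Derivation:
1. enqueue(58): size=1
2. enqueue(26): size=2
3. enqueue(5): size=3
4. enqueue(62): size=4
5. enqueue(1): size=5
6. enqueue(15): size=5=cap → OVERFLOW (fail)
7. dequeue(): size=4
8. enqueue(76): size=5
9. enqueue(86): size=5=cap → OVERFLOW (fail)
10. enqueue(5): size=5=cap → OVERFLOW (fail)
11. enqueue(46): size=5=cap → OVERFLOW (fail)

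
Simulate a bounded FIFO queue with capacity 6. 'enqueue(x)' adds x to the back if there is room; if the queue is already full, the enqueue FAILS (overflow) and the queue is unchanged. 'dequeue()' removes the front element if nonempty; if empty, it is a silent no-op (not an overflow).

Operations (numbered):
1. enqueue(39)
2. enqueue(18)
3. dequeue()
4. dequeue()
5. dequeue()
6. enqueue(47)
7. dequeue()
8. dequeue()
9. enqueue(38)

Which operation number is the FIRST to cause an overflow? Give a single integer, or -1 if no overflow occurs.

1. enqueue(39): size=1
2. enqueue(18): size=2
3. dequeue(): size=1
4. dequeue(): size=0
5. dequeue(): empty, no-op, size=0
6. enqueue(47): size=1
7. dequeue(): size=0
8. dequeue(): empty, no-op, size=0
9. enqueue(38): size=1

Answer: -1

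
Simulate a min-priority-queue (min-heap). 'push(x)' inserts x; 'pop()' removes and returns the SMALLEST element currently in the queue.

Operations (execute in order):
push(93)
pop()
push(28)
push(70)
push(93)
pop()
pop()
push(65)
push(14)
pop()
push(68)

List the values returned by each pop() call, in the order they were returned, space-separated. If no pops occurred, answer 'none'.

Answer: 93 28 70 14

Derivation:
push(93): heap contents = [93]
pop() → 93: heap contents = []
push(28): heap contents = [28]
push(70): heap contents = [28, 70]
push(93): heap contents = [28, 70, 93]
pop() → 28: heap contents = [70, 93]
pop() → 70: heap contents = [93]
push(65): heap contents = [65, 93]
push(14): heap contents = [14, 65, 93]
pop() → 14: heap contents = [65, 93]
push(68): heap contents = [65, 68, 93]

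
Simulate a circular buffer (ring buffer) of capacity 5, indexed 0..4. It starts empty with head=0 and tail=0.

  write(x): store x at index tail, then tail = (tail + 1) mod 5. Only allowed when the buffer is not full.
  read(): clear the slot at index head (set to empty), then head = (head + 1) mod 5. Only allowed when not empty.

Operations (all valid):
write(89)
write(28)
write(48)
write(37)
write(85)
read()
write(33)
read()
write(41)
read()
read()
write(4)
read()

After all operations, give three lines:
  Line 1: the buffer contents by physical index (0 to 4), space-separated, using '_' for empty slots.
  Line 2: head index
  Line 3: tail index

write(89): buf=[89 _ _ _ _], head=0, tail=1, size=1
write(28): buf=[89 28 _ _ _], head=0, tail=2, size=2
write(48): buf=[89 28 48 _ _], head=0, tail=3, size=3
write(37): buf=[89 28 48 37 _], head=0, tail=4, size=4
write(85): buf=[89 28 48 37 85], head=0, tail=0, size=5
read(): buf=[_ 28 48 37 85], head=1, tail=0, size=4
write(33): buf=[33 28 48 37 85], head=1, tail=1, size=5
read(): buf=[33 _ 48 37 85], head=2, tail=1, size=4
write(41): buf=[33 41 48 37 85], head=2, tail=2, size=5
read(): buf=[33 41 _ 37 85], head=3, tail=2, size=4
read(): buf=[33 41 _ _ 85], head=4, tail=2, size=3
write(4): buf=[33 41 4 _ 85], head=4, tail=3, size=4
read(): buf=[33 41 4 _ _], head=0, tail=3, size=3

Answer: 33 41 4 _ _
0
3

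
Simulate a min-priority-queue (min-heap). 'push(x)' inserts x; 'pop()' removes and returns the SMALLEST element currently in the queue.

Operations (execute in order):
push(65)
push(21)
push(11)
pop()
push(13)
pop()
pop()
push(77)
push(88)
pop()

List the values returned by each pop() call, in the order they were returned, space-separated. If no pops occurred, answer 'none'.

Answer: 11 13 21 65

Derivation:
push(65): heap contents = [65]
push(21): heap contents = [21, 65]
push(11): heap contents = [11, 21, 65]
pop() → 11: heap contents = [21, 65]
push(13): heap contents = [13, 21, 65]
pop() → 13: heap contents = [21, 65]
pop() → 21: heap contents = [65]
push(77): heap contents = [65, 77]
push(88): heap contents = [65, 77, 88]
pop() → 65: heap contents = [77, 88]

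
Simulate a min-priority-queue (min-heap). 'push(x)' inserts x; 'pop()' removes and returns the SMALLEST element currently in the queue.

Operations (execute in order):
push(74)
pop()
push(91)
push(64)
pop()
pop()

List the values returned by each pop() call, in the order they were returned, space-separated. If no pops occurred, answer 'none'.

push(74): heap contents = [74]
pop() → 74: heap contents = []
push(91): heap contents = [91]
push(64): heap contents = [64, 91]
pop() → 64: heap contents = [91]
pop() → 91: heap contents = []

Answer: 74 64 91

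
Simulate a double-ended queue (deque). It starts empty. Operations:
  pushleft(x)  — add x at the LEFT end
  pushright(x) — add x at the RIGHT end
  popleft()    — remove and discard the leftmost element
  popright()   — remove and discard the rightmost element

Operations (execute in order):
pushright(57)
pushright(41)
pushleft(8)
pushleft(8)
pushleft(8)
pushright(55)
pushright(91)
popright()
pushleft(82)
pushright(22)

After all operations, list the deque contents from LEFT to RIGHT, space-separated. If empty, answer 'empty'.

pushright(57): [57]
pushright(41): [57, 41]
pushleft(8): [8, 57, 41]
pushleft(8): [8, 8, 57, 41]
pushleft(8): [8, 8, 8, 57, 41]
pushright(55): [8, 8, 8, 57, 41, 55]
pushright(91): [8, 8, 8, 57, 41, 55, 91]
popright(): [8, 8, 8, 57, 41, 55]
pushleft(82): [82, 8, 8, 8, 57, 41, 55]
pushright(22): [82, 8, 8, 8, 57, 41, 55, 22]

Answer: 82 8 8 8 57 41 55 22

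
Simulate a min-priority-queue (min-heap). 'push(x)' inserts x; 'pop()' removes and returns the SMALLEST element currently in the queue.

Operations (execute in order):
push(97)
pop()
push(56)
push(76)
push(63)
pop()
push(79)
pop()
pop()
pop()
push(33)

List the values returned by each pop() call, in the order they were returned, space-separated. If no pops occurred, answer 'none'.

push(97): heap contents = [97]
pop() → 97: heap contents = []
push(56): heap contents = [56]
push(76): heap contents = [56, 76]
push(63): heap contents = [56, 63, 76]
pop() → 56: heap contents = [63, 76]
push(79): heap contents = [63, 76, 79]
pop() → 63: heap contents = [76, 79]
pop() → 76: heap contents = [79]
pop() → 79: heap contents = []
push(33): heap contents = [33]

Answer: 97 56 63 76 79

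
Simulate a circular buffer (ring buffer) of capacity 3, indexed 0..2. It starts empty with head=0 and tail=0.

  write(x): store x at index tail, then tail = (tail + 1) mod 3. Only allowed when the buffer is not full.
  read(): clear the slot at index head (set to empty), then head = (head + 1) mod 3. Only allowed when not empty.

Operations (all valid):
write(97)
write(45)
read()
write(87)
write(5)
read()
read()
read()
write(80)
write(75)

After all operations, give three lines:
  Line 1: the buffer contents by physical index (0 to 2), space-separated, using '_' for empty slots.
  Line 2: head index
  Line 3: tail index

Answer: _ 80 75
1
0

Derivation:
write(97): buf=[97 _ _], head=0, tail=1, size=1
write(45): buf=[97 45 _], head=0, tail=2, size=2
read(): buf=[_ 45 _], head=1, tail=2, size=1
write(87): buf=[_ 45 87], head=1, tail=0, size=2
write(5): buf=[5 45 87], head=1, tail=1, size=3
read(): buf=[5 _ 87], head=2, tail=1, size=2
read(): buf=[5 _ _], head=0, tail=1, size=1
read(): buf=[_ _ _], head=1, tail=1, size=0
write(80): buf=[_ 80 _], head=1, tail=2, size=1
write(75): buf=[_ 80 75], head=1, tail=0, size=2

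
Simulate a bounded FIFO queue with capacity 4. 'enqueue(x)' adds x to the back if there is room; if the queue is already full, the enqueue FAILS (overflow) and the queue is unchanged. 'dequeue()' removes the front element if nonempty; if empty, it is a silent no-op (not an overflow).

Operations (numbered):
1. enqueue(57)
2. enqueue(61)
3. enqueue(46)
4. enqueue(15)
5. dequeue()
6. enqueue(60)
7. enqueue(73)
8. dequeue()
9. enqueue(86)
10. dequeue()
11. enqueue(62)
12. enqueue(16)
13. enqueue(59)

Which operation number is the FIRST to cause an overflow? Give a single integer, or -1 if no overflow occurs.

Answer: 7

Derivation:
1. enqueue(57): size=1
2. enqueue(61): size=2
3. enqueue(46): size=3
4. enqueue(15): size=4
5. dequeue(): size=3
6. enqueue(60): size=4
7. enqueue(73): size=4=cap → OVERFLOW (fail)
8. dequeue(): size=3
9. enqueue(86): size=4
10. dequeue(): size=3
11. enqueue(62): size=4
12. enqueue(16): size=4=cap → OVERFLOW (fail)
13. enqueue(59): size=4=cap → OVERFLOW (fail)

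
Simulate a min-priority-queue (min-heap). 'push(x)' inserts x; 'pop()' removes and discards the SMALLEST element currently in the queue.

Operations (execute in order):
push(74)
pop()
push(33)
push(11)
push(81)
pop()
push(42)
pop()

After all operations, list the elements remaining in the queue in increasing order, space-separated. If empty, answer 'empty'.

push(74): heap contents = [74]
pop() → 74: heap contents = []
push(33): heap contents = [33]
push(11): heap contents = [11, 33]
push(81): heap contents = [11, 33, 81]
pop() → 11: heap contents = [33, 81]
push(42): heap contents = [33, 42, 81]
pop() → 33: heap contents = [42, 81]

Answer: 42 81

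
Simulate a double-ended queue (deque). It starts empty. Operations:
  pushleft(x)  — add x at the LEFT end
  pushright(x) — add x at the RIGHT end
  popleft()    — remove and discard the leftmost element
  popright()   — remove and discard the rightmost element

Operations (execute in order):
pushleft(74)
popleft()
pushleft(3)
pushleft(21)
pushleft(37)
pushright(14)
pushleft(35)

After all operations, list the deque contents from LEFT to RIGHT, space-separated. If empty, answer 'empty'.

pushleft(74): [74]
popleft(): []
pushleft(3): [3]
pushleft(21): [21, 3]
pushleft(37): [37, 21, 3]
pushright(14): [37, 21, 3, 14]
pushleft(35): [35, 37, 21, 3, 14]

Answer: 35 37 21 3 14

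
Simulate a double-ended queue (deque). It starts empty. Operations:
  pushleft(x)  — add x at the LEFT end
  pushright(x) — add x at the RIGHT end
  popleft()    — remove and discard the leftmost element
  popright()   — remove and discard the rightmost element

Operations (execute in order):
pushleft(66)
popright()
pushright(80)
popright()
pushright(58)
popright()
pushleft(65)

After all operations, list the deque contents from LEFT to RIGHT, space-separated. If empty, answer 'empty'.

pushleft(66): [66]
popright(): []
pushright(80): [80]
popright(): []
pushright(58): [58]
popright(): []
pushleft(65): [65]

Answer: 65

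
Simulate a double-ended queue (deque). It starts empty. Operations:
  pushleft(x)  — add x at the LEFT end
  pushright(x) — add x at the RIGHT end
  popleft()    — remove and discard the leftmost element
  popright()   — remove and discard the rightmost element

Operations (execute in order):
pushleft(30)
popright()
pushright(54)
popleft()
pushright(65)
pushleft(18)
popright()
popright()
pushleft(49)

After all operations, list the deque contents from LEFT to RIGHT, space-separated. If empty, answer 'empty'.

pushleft(30): [30]
popright(): []
pushright(54): [54]
popleft(): []
pushright(65): [65]
pushleft(18): [18, 65]
popright(): [18]
popright(): []
pushleft(49): [49]

Answer: 49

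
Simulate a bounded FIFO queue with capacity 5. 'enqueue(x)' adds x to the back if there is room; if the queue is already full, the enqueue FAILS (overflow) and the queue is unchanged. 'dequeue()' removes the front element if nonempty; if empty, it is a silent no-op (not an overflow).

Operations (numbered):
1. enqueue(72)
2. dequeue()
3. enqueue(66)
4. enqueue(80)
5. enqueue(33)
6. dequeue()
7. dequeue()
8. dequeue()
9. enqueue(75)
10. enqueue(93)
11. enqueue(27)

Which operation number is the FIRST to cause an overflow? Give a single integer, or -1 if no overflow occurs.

Answer: -1

Derivation:
1. enqueue(72): size=1
2. dequeue(): size=0
3. enqueue(66): size=1
4. enqueue(80): size=2
5. enqueue(33): size=3
6. dequeue(): size=2
7. dequeue(): size=1
8. dequeue(): size=0
9. enqueue(75): size=1
10. enqueue(93): size=2
11. enqueue(27): size=3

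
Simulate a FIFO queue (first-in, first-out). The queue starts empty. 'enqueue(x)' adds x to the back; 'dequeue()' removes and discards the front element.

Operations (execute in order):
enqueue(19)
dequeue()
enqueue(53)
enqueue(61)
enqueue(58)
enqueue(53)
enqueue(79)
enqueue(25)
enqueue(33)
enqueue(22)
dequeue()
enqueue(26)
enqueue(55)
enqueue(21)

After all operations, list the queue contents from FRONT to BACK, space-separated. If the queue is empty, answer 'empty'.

enqueue(19): [19]
dequeue(): []
enqueue(53): [53]
enqueue(61): [53, 61]
enqueue(58): [53, 61, 58]
enqueue(53): [53, 61, 58, 53]
enqueue(79): [53, 61, 58, 53, 79]
enqueue(25): [53, 61, 58, 53, 79, 25]
enqueue(33): [53, 61, 58, 53, 79, 25, 33]
enqueue(22): [53, 61, 58, 53, 79, 25, 33, 22]
dequeue(): [61, 58, 53, 79, 25, 33, 22]
enqueue(26): [61, 58, 53, 79, 25, 33, 22, 26]
enqueue(55): [61, 58, 53, 79, 25, 33, 22, 26, 55]
enqueue(21): [61, 58, 53, 79, 25, 33, 22, 26, 55, 21]

Answer: 61 58 53 79 25 33 22 26 55 21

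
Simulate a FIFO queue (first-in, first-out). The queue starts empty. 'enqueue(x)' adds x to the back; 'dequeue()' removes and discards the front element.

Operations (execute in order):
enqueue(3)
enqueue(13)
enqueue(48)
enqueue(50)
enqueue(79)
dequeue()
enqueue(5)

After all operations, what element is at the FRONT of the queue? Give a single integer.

Answer: 13

Derivation:
enqueue(3): queue = [3]
enqueue(13): queue = [3, 13]
enqueue(48): queue = [3, 13, 48]
enqueue(50): queue = [3, 13, 48, 50]
enqueue(79): queue = [3, 13, 48, 50, 79]
dequeue(): queue = [13, 48, 50, 79]
enqueue(5): queue = [13, 48, 50, 79, 5]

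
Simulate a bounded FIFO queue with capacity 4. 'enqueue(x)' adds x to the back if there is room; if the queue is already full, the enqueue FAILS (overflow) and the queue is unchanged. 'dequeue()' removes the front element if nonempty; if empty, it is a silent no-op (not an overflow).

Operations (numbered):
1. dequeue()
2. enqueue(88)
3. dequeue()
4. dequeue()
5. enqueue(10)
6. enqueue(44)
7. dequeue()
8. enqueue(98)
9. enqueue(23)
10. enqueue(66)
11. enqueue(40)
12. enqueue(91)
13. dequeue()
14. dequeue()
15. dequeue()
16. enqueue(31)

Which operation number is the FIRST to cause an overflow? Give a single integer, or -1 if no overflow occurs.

1. dequeue(): empty, no-op, size=0
2. enqueue(88): size=1
3. dequeue(): size=0
4. dequeue(): empty, no-op, size=0
5. enqueue(10): size=1
6. enqueue(44): size=2
7. dequeue(): size=1
8. enqueue(98): size=2
9. enqueue(23): size=3
10. enqueue(66): size=4
11. enqueue(40): size=4=cap → OVERFLOW (fail)
12. enqueue(91): size=4=cap → OVERFLOW (fail)
13. dequeue(): size=3
14. dequeue(): size=2
15. dequeue(): size=1
16. enqueue(31): size=2

Answer: 11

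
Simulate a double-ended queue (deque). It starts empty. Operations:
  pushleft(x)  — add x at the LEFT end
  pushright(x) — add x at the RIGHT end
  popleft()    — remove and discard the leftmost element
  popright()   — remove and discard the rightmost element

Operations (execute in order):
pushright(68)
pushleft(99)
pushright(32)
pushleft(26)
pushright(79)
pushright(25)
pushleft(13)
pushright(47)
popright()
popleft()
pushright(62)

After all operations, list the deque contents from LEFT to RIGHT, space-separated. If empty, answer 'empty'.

pushright(68): [68]
pushleft(99): [99, 68]
pushright(32): [99, 68, 32]
pushleft(26): [26, 99, 68, 32]
pushright(79): [26, 99, 68, 32, 79]
pushright(25): [26, 99, 68, 32, 79, 25]
pushleft(13): [13, 26, 99, 68, 32, 79, 25]
pushright(47): [13, 26, 99, 68, 32, 79, 25, 47]
popright(): [13, 26, 99, 68, 32, 79, 25]
popleft(): [26, 99, 68, 32, 79, 25]
pushright(62): [26, 99, 68, 32, 79, 25, 62]

Answer: 26 99 68 32 79 25 62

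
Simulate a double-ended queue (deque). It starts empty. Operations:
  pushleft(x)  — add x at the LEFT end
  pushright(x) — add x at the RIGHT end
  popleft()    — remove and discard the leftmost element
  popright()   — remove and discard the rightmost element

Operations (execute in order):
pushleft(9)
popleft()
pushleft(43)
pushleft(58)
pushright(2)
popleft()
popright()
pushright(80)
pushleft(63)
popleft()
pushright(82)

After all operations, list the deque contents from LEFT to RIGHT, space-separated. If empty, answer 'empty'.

Answer: 43 80 82

Derivation:
pushleft(9): [9]
popleft(): []
pushleft(43): [43]
pushleft(58): [58, 43]
pushright(2): [58, 43, 2]
popleft(): [43, 2]
popright(): [43]
pushright(80): [43, 80]
pushleft(63): [63, 43, 80]
popleft(): [43, 80]
pushright(82): [43, 80, 82]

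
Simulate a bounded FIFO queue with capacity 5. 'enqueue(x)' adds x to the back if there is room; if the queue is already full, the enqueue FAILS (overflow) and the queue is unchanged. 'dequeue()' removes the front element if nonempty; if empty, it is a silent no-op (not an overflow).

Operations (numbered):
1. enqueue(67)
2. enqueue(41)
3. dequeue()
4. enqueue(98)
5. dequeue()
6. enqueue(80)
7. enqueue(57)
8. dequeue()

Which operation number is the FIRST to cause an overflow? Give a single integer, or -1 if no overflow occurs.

1. enqueue(67): size=1
2. enqueue(41): size=2
3. dequeue(): size=1
4. enqueue(98): size=2
5. dequeue(): size=1
6. enqueue(80): size=2
7. enqueue(57): size=3
8. dequeue(): size=2

Answer: -1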